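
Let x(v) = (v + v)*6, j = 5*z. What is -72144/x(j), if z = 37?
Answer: -6012/185 ≈ -32.497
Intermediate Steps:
j = 185 (j = 5*37 = 185)
x(v) = 12*v (x(v) = (2*v)*6 = 12*v)
-72144/x(j) = -72144/(12*185) = -72144/2220 = -72144*1/2220 = -6012/185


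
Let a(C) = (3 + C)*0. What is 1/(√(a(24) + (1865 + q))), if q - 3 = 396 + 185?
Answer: √2449/2449 ≈ 0.020207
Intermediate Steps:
q = 584 (q = 3 + (396 + 185) = 3 + 581 = 584)
a(C) = 0
1/(√(a(24) + (1865 + q))) = 1/(√(0 + (1865 + 584))) = 1/(√(0 + 2449)) = 1/(√2449) = √2449/2449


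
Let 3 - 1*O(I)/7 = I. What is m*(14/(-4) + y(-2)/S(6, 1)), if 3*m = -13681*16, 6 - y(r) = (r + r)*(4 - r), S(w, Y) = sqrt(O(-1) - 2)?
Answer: 766136/3 - 1094480*sqrt(26)/13 ≈ -1.7391e+5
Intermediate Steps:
O(I) = 21 - 7*I
S(w, Y) = sqrt(26) (S(w, Y) = sqrt((21 - 7*(-1)) - 2) = sqrt((21 + 7) - 2) = sqrt(28 - 2) = sqrt(26))
y(r) = 6 - 2*r*(4 - r) (y(r) = 6 - (r + r)*(4 - r) = 6 - 2*r*(4 - r))
m = -218896/3 (m = (-13681*16)/3 = (1/3)*(-218896) = -218896/3 ≈ -72965.)
m*(14/(-4) + y(-2)/S(6, 1)) = -218896*(14/(-4) + (6 - 8*(-2) + 2*(-2)**2)/(sqrt(26)))/3 = -218896*(14*(-1/4) + (6 + 16 + 2*4)*(sqrt(26)/26))/3 = -218896*(-7/2 + (6 + 16 + 8)*(sqrt(26)/26))/3 = -218896*(-7/2 + 30*(sqrt(26)/26))/3 = -218896*(-7/2 + 15*sqrt(26)/13)/3 = 766136/3 - 1094480*sqrt(26)/13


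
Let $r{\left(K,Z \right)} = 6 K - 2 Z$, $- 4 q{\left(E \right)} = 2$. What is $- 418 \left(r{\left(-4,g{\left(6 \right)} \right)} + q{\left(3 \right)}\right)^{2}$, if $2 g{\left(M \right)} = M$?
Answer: $- \frac{777689}{2} \approx -3.8884 \cdot 10^{5}$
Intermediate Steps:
$q{\left(E \right)} = - \frac{1}{2}$ ($q{\left(E \right)} = \left(- \frac{1}{4}\right) 2 = - \frac{1}{2}$)
$g{\left(M \right)} = \frac{M}{2}$
$r{\left(K,Z \right)} = - 2 Z + 6 K$
$- 418 \left(r{\left(-4,g{\left(6 \right)} \right)} + q{\left(3 \right)}\right)^{2} = - 418 \left(\left(- 2 \cdot \frac{1}{2} \cdot 6 + 6 \left(-4\right)\right) - \frac{1}{2}\right)^{2} = - 418 \left(\left(\left(-2\right) 3 - 24\right) - \frac{1}{2}\right)^{2} = - 418 \left(\left(-6 - 24\right) - \frac{1}{2}\right)^{2} = - 418 \left(-30 - \frac{1}{2}\right)^{2} = - 418 \left(- \frac{61}{2}\right)^{2} = \left(-418\right) \frac{3721}{4} = - \frac{777689}{2}$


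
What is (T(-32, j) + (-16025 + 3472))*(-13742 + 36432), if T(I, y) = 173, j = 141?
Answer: -280902200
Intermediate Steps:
(T(-32, j) + (-16025 + 3472))*(-13742 + 36432) = (173 + (-16025 + 3472))*(-13742 + 36432) = (173 - 12553)*22690 = -12380*22690 = -280902200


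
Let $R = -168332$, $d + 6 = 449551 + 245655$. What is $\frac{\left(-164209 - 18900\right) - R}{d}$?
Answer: $- \frac{14777}{695200} \approx -0.021256$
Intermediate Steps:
$d = 695200$ ($d = -6 + \left(449551 + 245655\right) = -6 + 695206 = 695200$)
$\frac{\left(-164209 - 18900\right) - R}{d} = \frac{\left(-164209 - 18900\right) - -168332}{695200} = \left(-183109 + 168332\right) \frac{1}{695200} = \left(-14777\right) \frac{1}{695200} = - \frac{14777}{695200}$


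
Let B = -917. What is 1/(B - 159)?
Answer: -1/1076 ≈ -0.00092937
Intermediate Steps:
1/(B - 159) = 1/(-917 - 159) = 1/(-1076) = -1/1076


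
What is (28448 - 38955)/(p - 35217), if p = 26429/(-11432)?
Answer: 120116024/402627173 ≈ 0.29833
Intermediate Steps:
p = -26429/11432 (p = 26429*(-1/11432) = -26429/11432 ≈ -2.3118)
(28448 - 38955)/(p - 35217) = (28448 - 38955)/(-26429/11432 - 35217) = -10507/(-402627173/11432) = -10507*(-11432/402627173) = 120116024/402627173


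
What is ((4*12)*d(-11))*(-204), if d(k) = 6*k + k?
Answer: 753984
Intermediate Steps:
d(k) = 7*k
((4*12)*d(-11))*(-204) = ((4*12)*(7*(-11)))*(-204) = (48*(-77))*(-204) = -3696*(-204) = 753984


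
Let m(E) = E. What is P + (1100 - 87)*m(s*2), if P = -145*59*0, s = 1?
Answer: 2026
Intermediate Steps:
P = 0 (P = -8555*0 = 0)
P + (1100 - 87)*m(s*2) = 0 + (1100 - 87)*(1*2) = 0 + 1013*2 = 0 + 2026 = 2026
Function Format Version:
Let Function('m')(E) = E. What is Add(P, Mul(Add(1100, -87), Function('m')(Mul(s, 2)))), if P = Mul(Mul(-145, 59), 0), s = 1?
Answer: 2026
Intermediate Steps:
P = 0 (P = Mul(-8555, 0) = 0)
Add(P, Mul(Add(1100, -87), Function('m')(Mul(s, 2)))) = Add(0, Mul(Add(1100, -87), Mul(1, 2))) = Add(0, Mul(1013, 2)) = Add(0, 2026) = 2026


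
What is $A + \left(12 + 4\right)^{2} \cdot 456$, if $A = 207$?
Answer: $116943$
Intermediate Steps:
$A + \left(12 + 4\right)^{2} \cdot 456 = 207 + \left(12 + 4\right)^{2} \cdot 456 = 207 + 16^{2} \cdot 456 = 207 + 256 \cdot 456 = 207 + 116736 = 116943$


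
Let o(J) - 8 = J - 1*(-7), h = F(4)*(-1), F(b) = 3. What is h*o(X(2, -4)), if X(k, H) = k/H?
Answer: -87/2 ≈ -43.500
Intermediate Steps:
h = -3 (h = 3*(-1) = -3)
o(J) = 15 + J (o(J) = 8 + (J - 1*(-7)) = 8 + (J + 7) = 8 + (7 + J) = 15 + J)
h*o(X(2, -4)) = -3*(15 + 2/(-4)) = -3*(15 + 2*(-¼)) = -3*(15 - ½) = -3*29/2 = -87/2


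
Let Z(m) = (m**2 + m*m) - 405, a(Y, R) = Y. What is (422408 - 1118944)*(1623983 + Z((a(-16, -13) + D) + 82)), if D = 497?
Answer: -1572441164576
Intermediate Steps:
Z(m) = -405 + 2*m**2 (Z(m) = (m**2 + m**2) - 405 = 2*m**2 - 405 = -405 + 2*m**2)
(422408 - 1118944)*(1623983 + Z((a(-16, -13) + D) + 82)) = (422408 - 1118944)*(1623983 + (-405 + 2*((-16 + 497) + 82)**2)) = -696536*(1623983 + (-405 + 2*(481 + 82)**2)) = -696536*(1623983 + (-405 + 2*563**2)) = -696536*(1623983 + (-405 + 2*316969)) = -696536*(1623983 + (-405 + 633938)) = -696536*(1623983 + 633533) = -696536*2257516 = -1572441164576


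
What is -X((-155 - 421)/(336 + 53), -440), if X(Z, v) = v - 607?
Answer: 1047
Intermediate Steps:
X(Z, v) = -607 + v
-X((-155 - 421)/(336 + 53), -440) = -(-607 - 440) = -1*(-1047) = 1047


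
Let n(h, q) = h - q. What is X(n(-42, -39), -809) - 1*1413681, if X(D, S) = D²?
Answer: -1413672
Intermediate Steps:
X(n(-42, -39), -809) - 1*1413681 = (-42 - 1*(-39))² - 1*1413681 = (-42 + 39)² - 1413681 = (-3)² - 1413681 = 9 - 1413681 = -1413672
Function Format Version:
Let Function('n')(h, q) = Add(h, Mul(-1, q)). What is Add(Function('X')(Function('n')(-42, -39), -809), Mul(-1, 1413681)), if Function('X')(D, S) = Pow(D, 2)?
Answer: -1413672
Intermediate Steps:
Add(Function('X')(Function('n')(-42, -39), -809), Mul(-1, 1413681)) = Add(Pow(Add(-42, Mul(-1, -39)), 2), Mul(-1, 1413681)) = Add(Pow(Add(-42, 39), 2), -1413681) = Add(Pow(-3, 2), -1413681) = Add(9, -1413681) = -1413672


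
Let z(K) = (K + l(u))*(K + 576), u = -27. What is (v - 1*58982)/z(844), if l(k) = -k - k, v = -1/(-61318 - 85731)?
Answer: -8673244117/187511002840 ≈ -0.046255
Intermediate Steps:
v = 1/147049 (v = -1/(-147049) = -1*(-1/147049) = 1/147049 ≈ 6.8005e-6)
l(k) = -2*k
z(K) = (54 + K)*(576 + K) (z(K) = (K - 2*(-27))*(K + 576) = (K + 54)*(576 + K) = (54 + K)*(576 + K))
(v - 1*58982)/z(844) = (1/147049 - 1*58982)/(31104 + 844² + 630*844) = (1/147049 - 58982)/(31104 + 712336 + 531720) = -8673244117/147049/1275160 = -8673244117/147049*1/1275160 = -8673244117/187511002840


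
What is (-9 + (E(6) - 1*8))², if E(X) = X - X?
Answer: 289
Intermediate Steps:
E(X) = 0
(-9 + (E(6) - 1*8))² = (-9 + (0 - 1*8))² = (-9 + (0 - 8))² = (-9 - 8)² = (-17)² = 289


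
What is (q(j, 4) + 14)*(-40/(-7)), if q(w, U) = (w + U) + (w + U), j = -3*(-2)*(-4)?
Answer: -1040/7 ≈ -148.57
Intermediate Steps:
j = -24 (j = 6*(-4) = -24)
q(w, U) = 2*U + 2*w (q(w, U) = (U + w) + (U + w) = 2*U + 2*w)
(q(j, 4) + 14)*(-40/(-7)) = ((2*4 + 2*(-24)) + 14)*(-40/(-7)) = ((8 - 48) + 14)*(-40*(-1/7)) = (-40 + 14)*(40/7) = -26*40/7 = -1040/7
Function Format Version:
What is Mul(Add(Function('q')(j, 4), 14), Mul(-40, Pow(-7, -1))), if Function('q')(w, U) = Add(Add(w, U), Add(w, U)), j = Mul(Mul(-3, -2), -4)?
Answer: Rational(-1040, 7) ≈ -148.57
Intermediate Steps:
j = -24 (j = Mul(6, -4) = -24)
Function('q')(w, U) = Add(Mul(2, U), Mul(2, w)) (Function('q')(w, U) = Add(Add(U, w), Add(U, w)) = Add(Mul(2, U), Mul(2, w)))
Mul(Add(Function('q')(j, 4), 14), Mul(-40, Pow(-7, -1))) = Mul(Add(Add(Mul(2, 4), Mul(2, -24)), 14), Mul(-40, Pow(-7, -1))) = Mul(Add(Add(8, -48), 14), Mul(-40, Rational(-1, 7))) = Mul(Add(-40, 14), Rational(40, 7)) = Mul(-26, Rational(40, 7)) = Rational(-1040, 7)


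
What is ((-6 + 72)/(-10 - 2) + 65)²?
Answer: 14161/4 ≈ 3540.3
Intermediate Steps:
((-6 + 72)/(-10 - 2) + 65)² = (66/(-12) + 65)² = (66*(-1/12) + 65)² = (-11/2 + 65)² = (119/2)² = 14161/4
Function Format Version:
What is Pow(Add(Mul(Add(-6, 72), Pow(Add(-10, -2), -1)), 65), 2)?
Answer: Rational(14161, 4) ≈ 3540.3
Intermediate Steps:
Pow(Add(Mul(Add(-6, 72), Pow(Add(-10, -2), -1)), 65), 2) = Pow(Add(Mul(66, Pow(-12, -1)), 65), 2) = Pow(Add(Mul(66, Rational(-1, 12)), 65), 2) = Pow(Add(Rational(-11, 2), 65), 2) = Pow(Rational(119, 2), 2) = Rational(14161, 4)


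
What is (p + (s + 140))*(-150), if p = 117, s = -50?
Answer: -31050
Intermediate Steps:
(p + (s + 140))*(-150) = (117 + (-50 + 140))*(-150) = (117 + 90)*(-150) = 207*(-150) = -31050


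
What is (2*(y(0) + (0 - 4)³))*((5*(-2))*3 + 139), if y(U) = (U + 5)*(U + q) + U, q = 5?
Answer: -8502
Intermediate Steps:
y(U) = U + (5 + U)² (y(U) = (U + 5)*(U + 5) + U = (5 + U)*(5 + U) + U = (5 + U)² + U = U + (5 + U)²)
(2*(y(0) + (0 - 4)³))*((5*(-2))*3 + 139) = (2*((25 + 0² + 11*0) + (0 - 4)³))*((5*(-2))*3 + 139) = (2*((25 + 0 + 0) + (-4)³))*(-10*3 + 139) = (2*(25 - 64))*(-30 + 139) = (2*(-39))*109 = -78*109 = -8502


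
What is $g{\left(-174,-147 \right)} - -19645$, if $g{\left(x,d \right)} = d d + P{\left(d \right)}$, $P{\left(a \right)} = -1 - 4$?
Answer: $41249$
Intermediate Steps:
$P{\left(a \right)} = -5$ ($P{\left(a \right)} = -1 - 4 = -5$)
$g{\left(x,d \right)} = -5 + d^{2}$ ($g{\left(x,d \right)} = d d - 5 = d^{2} - 5 = -5 + d^{2}$)
$g{\left(-174,-147 \right)} - -19645 = \left(-5 + \left(-147\right)^{2}\right) - -19645 = \left(-5 + 21609\right) + 19645 = 21604 + 19645 = 41249$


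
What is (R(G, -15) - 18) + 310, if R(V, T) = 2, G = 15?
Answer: 294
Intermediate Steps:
(R(G, -15) - 18) + 310 = (2 - 18) + 310 = -16 + 310 = 294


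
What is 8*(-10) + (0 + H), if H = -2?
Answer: -82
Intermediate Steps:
8*(-10) + (0 + H) = 8*(-10) + (0 - 2) = -80 - 2 = -82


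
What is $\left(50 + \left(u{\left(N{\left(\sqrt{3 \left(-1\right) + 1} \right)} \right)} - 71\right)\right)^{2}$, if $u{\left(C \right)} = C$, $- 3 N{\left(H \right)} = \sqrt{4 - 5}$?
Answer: $\frac{\left(63 + i\right)^{2}}{9} \approx 440.89 + 14.0 i$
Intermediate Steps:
$N{\left(H \right)} = - \frac{i}{3}$ ($N{\left(H \right)} = - \frac{\sqrt{4 - 5}}{3} = - \frac{\sqrt{-1}}{3} = - \frac{i}{3}$)
$\left(50 + \left(u{\left(N{\left(\sqrt{3 \left(-1\right) + 1} \right)} \right)} - 71\right)\right)^{2} = \left(50 - \left(71 + \frac{i}{3}\right)\right)^{2} = \left(-21 - \frac{i}{3}\right)^{2}$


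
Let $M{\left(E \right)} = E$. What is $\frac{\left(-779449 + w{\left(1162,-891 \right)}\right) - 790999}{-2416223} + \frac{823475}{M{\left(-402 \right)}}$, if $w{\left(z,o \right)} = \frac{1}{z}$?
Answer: $- \frac{577824229257925}{282168938163} \approx -2047.8$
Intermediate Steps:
$\frac{\left(-779449 + w{\left(1162,-891 \right)}\right) - 790999}{-2416223} + \frac{823475}{M{\left(-402 \right)}} = \frac{\left(-779449 + \frac{1}{1162}\right) - 790999}{-2416223} + \frac{823475}{-402} = \left(\left(-779449 + \frac{1}{1162}\right) - 790999\right) \left(- \frac{1}{2416223}\right) + 823475 \left(- \frac{1}{402}\right) = \left(- \frac{905719737}{1162} - 790999\right) \left(- \frac{1}{2416223}\right) - \frac{823475}{402} = \left(- \frac{1824860575}{1162}\right) \left(- \frac{1}{2416223}\right) - \frac{823475}{402} = \frac{1824860575}{2807651126} - \frac{823475}{402} = - \frac{577824229257925}{282168938163}$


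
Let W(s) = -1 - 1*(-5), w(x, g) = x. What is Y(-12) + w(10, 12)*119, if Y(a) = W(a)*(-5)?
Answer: 1170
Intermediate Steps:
W(s) = 4 (W(s) = -1 + 5 = 4)
Y(a) = -20 (Y(a) = 4*(-5) = -20)
Y(-12) + w(10, 12)*119 = -20 + 10*119 = -20 + 1190 = 1170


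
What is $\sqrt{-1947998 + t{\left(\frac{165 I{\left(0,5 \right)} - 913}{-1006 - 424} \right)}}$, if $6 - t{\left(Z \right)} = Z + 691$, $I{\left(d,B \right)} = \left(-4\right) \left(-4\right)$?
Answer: $\frac{i \sqrt{32932722290}}{130} \approx 1396.0 i$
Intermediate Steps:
$I{\left(d,B \right)} = 16$
$t{\left(Z \right)} = -685 - Z$ ($t{\left(Z \right)} = 6 - \left(Z + 691\right) = 6 - \left(691 + Z\right) = -685 - Z$)
$\sqrt{-1947998 + t{\left(\frac{165 I{\left(0,5 \right)} - 913}{-1006 - 424} \right)}} = \sqrt{-1947998 - \left(685 + \frac{165 \cdot 16 - 913}{-1006 - 424}\right)} = \sqrt{-1947998 - \left(685 + \frac{2640 - 913}{-1430}\right)} = \sqrt{-1947998 - \left(685 + 1727 \left(- \frac{1}{1430}\right)\right)} = \sqrt{-1947998 - \frac{88893}{130}} = \sqrt{- \frac{253328633}{130}} = \frac{i \sqrt{32932722290}}{130}$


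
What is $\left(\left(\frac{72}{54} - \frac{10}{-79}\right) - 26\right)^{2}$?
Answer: $\frac{33825856}{56169} \approx 602.22$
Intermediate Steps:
$\left(\left(\frac{72}{54} - \frac{10}{-79}\right) - 26\right)^{2} = \left(\left(72 \cdot \frac{1}{54} - - \frac{10}{79}\right) - 26\right)^{2} = \left(\left(\frac{4}{3} + \frac{10}{79}\right) - 26\right)^{2} = \left(\frac{346}{237} - 26\right)^{2} = \left(- \frac{5816}{237}\right)^{2} = \frac{33825856}{56169}$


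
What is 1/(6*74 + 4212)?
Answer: 1/4656 ≈ 0.00021478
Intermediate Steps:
1/(6*74 + 4212) = 1/(444 + 4212) = 1/4656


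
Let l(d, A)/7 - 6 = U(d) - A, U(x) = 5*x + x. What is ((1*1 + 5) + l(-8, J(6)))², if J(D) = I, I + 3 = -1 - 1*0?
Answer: 67600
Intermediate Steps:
U(x) = 6*x
I = -4 (I = -3 + (-1 - 1*0) = -3 + (-1 + 0) = -3 - 1 = -4)
J(D) = -4
l(d, A) = 42 - 7*A + 42*d (l(d, A) = 42 + 7*(6*d - A) = 42 + 7*(-A + 6*d) = 42 + (-7*A + 42*d) = 42 - 7*A + 42*d)
((1*1 + 5) + l(-8, J(6)))² = ((1*1 + 5) + (42 - 7*(-4) + 42*(-8)))² = ((1 + 5) + (42 + 28 - 336))² = (6 - 266)² = (-260)² = 67600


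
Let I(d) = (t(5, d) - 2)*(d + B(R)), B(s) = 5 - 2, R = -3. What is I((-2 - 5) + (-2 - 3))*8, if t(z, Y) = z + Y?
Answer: 648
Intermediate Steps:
B(s) = 3
t(z, Y) = Y + z
I(d) = (3 + d)² (I(d) = ((d + 5) - 2)*(d + 3) = ((5 + d) - 2)*(3 + d) = (3 + d)*(3 + d) = (3 + d)²)
I((-2 - 5) + (-2 - 3))*8 = (9 + ((-2 - 5) + (-2 - 3)) + ((-2 - 5) + (-2 - 3))*(5 + ((-2 - 5) + (-2 - 3))))*8 = (9 + (-7 - 5) + (-7 - 5)*(5 + (-7 - 5)))*8 = (9 - 12 - 12*(5 - 12))*8 = (9 - 12 - 12*(-7))*8 = (9 - 12 + 84)*8 = 81*8 = 648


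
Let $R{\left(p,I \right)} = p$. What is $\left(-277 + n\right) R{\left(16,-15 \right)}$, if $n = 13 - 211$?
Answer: $-7600$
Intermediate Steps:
$n = -198$
$\left(-277 + n\right) R{\left(16,-15 \right)} = \left(-277 - 198\right) 16 = \left(-475\right) 16 = -7600$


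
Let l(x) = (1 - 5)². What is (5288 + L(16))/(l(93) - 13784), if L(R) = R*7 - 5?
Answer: -5395/13768 ≈ -0.39185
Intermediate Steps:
l(x) = 16 (l(x) = (-4)² = 16)
L(R) = -5 + 7*R (L(R) = 7*R - 5 = -5 + 7*R)
(5288 + L(16))/(l(93) - 13784) = (5288 + (-5 + 7*16))/(16 - 13784) = (5288 + (-5 + 112))/(-13768) = (5288 + 107)*(-1/13768) = 5395*(-1/13768) = -5395/13768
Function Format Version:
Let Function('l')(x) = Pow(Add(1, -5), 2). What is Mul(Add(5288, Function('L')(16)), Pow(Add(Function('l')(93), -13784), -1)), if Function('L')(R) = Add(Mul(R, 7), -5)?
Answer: Rational(-5395, 13768) ≈ -0.39185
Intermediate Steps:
Function('l')(x) = 16 (Function('l')(x) = Pow(-4, 2) = 16)
Function('L')(R) = Add(-5, Mul(7, R)) (Function('L')(R) = Add(Mul(7, R), -5) = Add(-5, Mul(7, R)))
Mul(Add(5288, Function('L')(16)), Pow(Add(Function('l')(93), -13784), -1)) = Mul(Add(5288, Add(-5, Mul(7, 16))), Pow(Add(16, -13784), -1)) = Mul(Add(5288, Add(-5, 112)), Pow(-13768, -1)) = Mul(Add(5288, 107), Rational(-1, 13768)) = Mul(5395, Rational(-1, 13768)) = Rational(-5395, 13768)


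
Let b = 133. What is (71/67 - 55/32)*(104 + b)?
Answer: -334881/2144 ≈ -156.19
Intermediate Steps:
(71/67 - 55/32)*(104 + b) = (71/67 - 55/32)*(104 + 133) = (71*(1/67) - 55*1/32)*237 = (71/67 - 55/32)*237 = -1413/2144*237 = -334881/2144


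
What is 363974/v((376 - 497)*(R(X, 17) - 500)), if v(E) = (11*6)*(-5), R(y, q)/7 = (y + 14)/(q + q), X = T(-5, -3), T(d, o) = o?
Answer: -181987/165 ≈ -1103.0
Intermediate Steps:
X = -3
R(y, q) = 7*(14 + y)/(2*q) (R(y, q) = 7*((y + 14)/(q + q)) = 7*((14 + y)/((2*q))) = 7*((14 + y)*(1/(2*q))) = 7*((14 + y)/(2*q)) = 7*(14 + y)/(2*q))
v(E) = -330 (v(E) = 66*(-5) = -330)
363974/v((376 - 497)*(R(X, 17) - 500)) = 363974/(-330) = 363974*(-1/330) = -181987/165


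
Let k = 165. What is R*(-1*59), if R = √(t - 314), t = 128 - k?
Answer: -177*I*√39 ≈ -1105.4*I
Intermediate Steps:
t = -37 (t = 128 - 1*165 = 128 - 165 = -37)
R = 3*I*√39 (R = √(-37 - 314) = √(-351) = 3*I*√39 ≈ 18.735*I)
R*(-1*59) = (3*I*√39)*(-1*59) = (3*I*√39)*(-59) = -177*I*√39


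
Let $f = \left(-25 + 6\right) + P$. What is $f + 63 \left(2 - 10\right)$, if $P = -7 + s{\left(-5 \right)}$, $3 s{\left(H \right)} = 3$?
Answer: $-529$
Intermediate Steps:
$s{\left(H \right)} = 1$ ($s{\left(H \right)} = \frac{1}{3} \cdot 3 = 1$)
$P = -6$ ($P = -7 + 1 = -6$)
$f = -25$ ($f = \left(-25 + 6\right) - 6 = -19 - 6 = -25$)
$f + 63 \left(2 - 10\right) = -25 + 63 \left(2 - 10\right) = -25 + 63 \left(-8\right) = -25 - 504 = -529$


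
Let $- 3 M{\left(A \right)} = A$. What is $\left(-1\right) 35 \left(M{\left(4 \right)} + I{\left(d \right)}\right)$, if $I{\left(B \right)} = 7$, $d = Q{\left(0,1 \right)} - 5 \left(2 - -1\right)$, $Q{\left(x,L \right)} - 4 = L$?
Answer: $- \frac{595}{3} \approx -198.33$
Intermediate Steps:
$Q{\left(x,L \right)} = 4 + L$
$d = -10$ ($d = \left(4 + 1\right) - 5 \left(2 - -1\right) = 5 - 5 \left(2 + 1\right) = 5 - 15 = -10$)
$M{\left(A \right)} = - \frac{A}{3}$
$\left(-1\right) 35 \left(M{\left(4 \right)} + I{\left(d \right)}\right) = \left(-1\right) 35 \left(\left(- \frac{1}{3}\right) 4 + 7\right) = - 35 \left(- \frac{4}{3} + 7\right) = \left(-35\right) \frac{17}{3} = - \frac{595}{3}$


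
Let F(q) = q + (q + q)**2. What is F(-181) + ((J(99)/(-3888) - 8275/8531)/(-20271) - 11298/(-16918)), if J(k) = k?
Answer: 82698375015567457931/631942970641488 ≈ 1.3086e+5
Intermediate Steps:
F(q) = q + 4*q**2 (F(q) = q + (2*q)**2 = q + 4*q**2)
F(-181) + ((J(99)/(-3888) - 8275/8531)/(-20271) - 11298/(-16918)) = -181*(1 + 4*(-181)) + ((99/(-3888) - 8275/8531)/(-20271) - 11298/(-16918)) = -181*(1 - 724) + ((99*(-1/3888) - 8275*1/8531)*(-1/20271) - 11298*(-1/16918)) = -181*(-723) + ((-11/432 - 8275/8531)*(-1/20271) + 5649/8459) = 130863 + (-3668641/3685392*(-1/20271) + 5649/8459) = 130863 + (3668641/74706581232 + 5649/8459) = 130863 + 422048510413787/631942970641488 = 82698375015567457931/631942970641488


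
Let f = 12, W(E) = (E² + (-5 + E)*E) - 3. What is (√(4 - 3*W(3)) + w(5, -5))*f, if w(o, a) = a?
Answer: -36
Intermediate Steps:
W(E) = -3 + E² + E*(-5 + E) (W(E) = (E² + E*(-5 + E)) - 3 = -3 + E² + E*(-5 + E))
(√(4 - 3*W(3)) + w(5, -5))*f = (√(4 - 3*(-3 - 5*3 + 2*3²)) - 5)*12 = (√(4 - 3*(-3 - 15 + 2*9)) - 5)*12 = (√(4 - 3*(-3 - 15 + 18)) - 5)*12 = (√(4 - 3*0) - 5)*12 = (√(4 + 0) - 5)*12 = (√4 - 5)*12 = (2 - 5)*12 = -3*12 = -36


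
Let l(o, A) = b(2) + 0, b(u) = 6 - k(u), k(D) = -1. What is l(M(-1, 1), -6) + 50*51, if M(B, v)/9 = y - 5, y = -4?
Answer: 2557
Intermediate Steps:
M(B, v) = -81 (M(B, v) = 9*(-4 - 5) = 9*(-9) = -81)
b(u) = 7 (b(u) = 6 - 1*(-1) = 6 + 1 = 7)
l(o, A) = 7 (l(o, A) = 7 + 0 = 7)
l(M(-1, 1), -6) + 50*51 = 7 + 50*51 = 7 + 2550 = 2557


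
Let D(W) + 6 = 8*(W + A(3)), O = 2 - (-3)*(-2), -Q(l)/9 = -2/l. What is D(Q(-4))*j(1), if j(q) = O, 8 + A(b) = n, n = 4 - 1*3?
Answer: 392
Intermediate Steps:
Q(l) = 18/l (Q(l) = -(-18)/l = 18/l)
n = 1 (n = 4 - 3 = 1)
A(b) = -7 (A(b) = -8 + 1 = -7)
O = -4 (O = 2 - 1*6 = 2 - 6 = -4)
D(W) = -62 + 8*W (D(W) = -6 + 8*(W - 7) = -6 + 8*(-7 + W) = -6 + (-56 + 8*W) = -62 + 8*W)
j(q) = -4
D(Q(-4))*j(1) = (-62 + 8*(18/(-4)))*(-4) = (-62 + 8*(18*(-¼)))*(-4) = (-62 + 8*(-9/2))*(-4) = (-62 - 36)*(-4) = -98*(-4) = 392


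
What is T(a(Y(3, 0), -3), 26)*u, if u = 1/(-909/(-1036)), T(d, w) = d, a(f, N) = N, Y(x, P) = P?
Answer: -1036/303 ≈ -3.4191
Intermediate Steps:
u = 1036/909 (u = 1/(-909*(-1/1036)) = 1/(909/1036) = 1036/909 ≈ 1.1397)
T(a(Y(3, 0), -3), 26)*u = -3*1036/909 = -1036/303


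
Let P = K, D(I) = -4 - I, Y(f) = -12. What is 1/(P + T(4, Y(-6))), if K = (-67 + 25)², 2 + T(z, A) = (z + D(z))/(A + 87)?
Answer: 75/132146 ≈ 0.00056755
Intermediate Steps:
T(z, A) = -2 - 4/(87 + A) (T(z, A) = -2 + (z + (-4 - z))/(A + 87) = -2 - 4/(87 + A))
K = 1764 (K = (-42)² = 1764)
P = 1764
1/(P + T(4, Y(-6))) = 1/(1764 + 2*(-89 - 1*(-12))/(87 - 12)) = 1/(1764 + 2*(-89 + 12)/75) = 1/(1764 + 2*(1/75)*(-77)) = 1/(1764 - 154/75) = 1/(132146/75) = 75/132146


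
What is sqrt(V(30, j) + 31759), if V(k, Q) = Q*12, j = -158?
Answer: sqrt(29863) ≈ 172.81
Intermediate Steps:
V(k, Q) = 12*Q
sqrt(V(30, j) + 31759) = sqrt(12*(-158) + 31759) = sqrt(-1896 + 31759) = sqrt(29863)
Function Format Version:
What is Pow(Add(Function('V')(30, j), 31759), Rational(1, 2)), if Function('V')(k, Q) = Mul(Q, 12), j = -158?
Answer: Pow(29863, Rational(1, 2)) ≈ 172.81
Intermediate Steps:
Function('V')(k, Q) = Mul(12, Q)
Pow(Add(Function('V')(30, j), 31759), Rational(1, 2)) = Pow(Add(Mul(12, -158), 31759), Rational(1, 2)) = Pow(Add(-1896, 31759), Rational(1, 2)) = Pow(29863, Rational(1, 2))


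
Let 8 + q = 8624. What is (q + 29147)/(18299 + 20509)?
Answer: 3433/3528 ≈ 0.97307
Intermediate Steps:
q = 8616 (q = -8 + 8624 = 8616)
(q + 29147)/(18299 + 20509) = (8616 + 29147)/(18299 + 20509) = 37763/38808 = 37763*(1/38808) = 3433/3528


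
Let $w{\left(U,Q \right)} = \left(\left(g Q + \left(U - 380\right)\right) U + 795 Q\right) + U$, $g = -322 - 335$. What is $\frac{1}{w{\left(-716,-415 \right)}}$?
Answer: $- \frac{1}{194766885} \approx -5.1343 \cdot 10^{-9}$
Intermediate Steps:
$g = -657$
$w{\left(U,Q \right)} = U + 795 Q + U \left(-380 + U - 657 Q\right)$ ($w{\left(U,Q \right)} = \left(\left(- 657 Q + \left(U - 380\right)\right) U + 795 Q\right) + U = \left(\left(- 657 Q + \left(-380 + U\right)\right) U + 795 Q\right) + U = \left(\left(-380 + U - 657 Q\right) U + 795 Q\right) + U = \left(U \left(-380 + U - 657 Q\right) + 795 Q\right) + U = \left(795 Q + U \left(-380 + U - 657 Q\right)\right) + U = U + 795 Q + U \left(-380 + U - 657 Q\right)$)
$\frac{1}{w{\left(-716,-415 \right)}} = \frac{1}{\left(-716\right)^{2} - -271364 + 795 \left(-415\right) - \left(-272655\right) \left(-716\right)} = \frac{1}{512656 + 271364 - 329925 - 195220980} = \frac{1}{-194766885} = - \frac{1}{194766885}$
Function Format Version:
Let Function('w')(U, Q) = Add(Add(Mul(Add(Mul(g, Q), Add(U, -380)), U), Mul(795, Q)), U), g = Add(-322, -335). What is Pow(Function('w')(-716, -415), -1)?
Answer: Rational(-1, 194766885) ≈ -5.1343e-9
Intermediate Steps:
g = -657
Function('w')(U, Q) = Add(U, Mul(795, Q), Mul(U, Add(-380, U, Mul(-657, Q)))) (Function('w')(U, Q) = Add(Add(Mul(Add(Mul(-657, Q), Add(U, -380)), U), Mul(795, Q)), U) = Add(Add(Mul(Add(Mul(-657, Q), Add(-380, U)), U), Mul(795, Q)), U) = Add(Add(Mul(Add(-380, U, Mul(-657, Q)), U), Mul(795, Q)), U) = Add(Add(Mul(U, Add(-380, U, Mul(-657, Q))), Mul(795, Q)), U) = Add(Add(Mul(795, Q), Mul(U, Add(-380, U, Mul(-657, Q)))), U) = Add(U, Mul(795, Q), Mul(U, Add(-380, U, Mul(-657, Q)))))
Pow(Function('w')(-716, -415), -1) = Pow(Add(Pow(-716, 2), Mul(-379, -716), Mul(795, -415), Mul(-657, -415, -716)), -1) = Pow(Add(512656, 271364, -329925, -195220980), -1) = Pow(-194766885, -1) = Rational(-1, 194766885)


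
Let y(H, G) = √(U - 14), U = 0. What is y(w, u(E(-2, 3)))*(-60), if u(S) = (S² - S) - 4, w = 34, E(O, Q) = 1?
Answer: -60*I*√14 ≈ -224.5*I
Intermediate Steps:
u(S) = -4 + S² - S
y(H, G) = I*√14 (y(H, G) = √(0 - 14) = √(-14) = I*√14)
y(w, u(E(-2, 3)))*(-60) = (I*√14)*(-60) = -60*I*√14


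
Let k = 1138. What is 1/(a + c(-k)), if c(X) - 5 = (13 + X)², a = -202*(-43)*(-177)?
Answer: -1/271792 ≈ -3.6793e-6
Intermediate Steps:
a = -1537422 (a = 8686*(-177) = -1537422)
c(X) = 5 + (13 + X)²
1/(a + c(-k)) = 1/(-1537422 + (5 + (13 - 1*1138)²)) = 1/(-1537422 + (5 + (13 - 1138)²)) = 1/(-1537422 + (5 + (-1125)²)) = 1/(-1537422 + (5 + 1265625)) = 1/(-1537422 + 1265630) = 1/(-271792) = -1/271792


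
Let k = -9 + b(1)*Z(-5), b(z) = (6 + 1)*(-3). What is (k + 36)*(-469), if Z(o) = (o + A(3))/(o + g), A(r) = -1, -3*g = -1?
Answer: 0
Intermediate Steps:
g = 1/3 (g = -1/3*(-1) = 1/3 ≈ 0.33333)
b(z) = -21 (b(z) = 7*(-3) = -21)
Z(o) = (-1 + o)/(1/3 + o) (Z(o) = (o - 1)/(o + 1/3) = (-1 + o)/(1/3 + o))
k = -36 (k = -9 - 63*(-1 - 5)/(1 + 3*(-5)) = -9 - 63*(-6)/(1 - 15) = -9 - 63*(-6)/(-14) = -9 - 63*(-1)*(-6)/14 = -9 - 21*9/7 = -9 - 27 = -36)
(k + 36)*(-469) = (-36 + 36)*(-469) = 0*(-469) = 0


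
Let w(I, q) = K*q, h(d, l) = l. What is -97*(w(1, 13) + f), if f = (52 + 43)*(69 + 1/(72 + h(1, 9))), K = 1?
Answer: -51613991/81 ≈ -6.3721e+5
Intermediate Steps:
w(I, q) = q (w(I, q) = 1*q = q)
f = 531050/81 (f = (52 + 43)*(69 + 1/(72 + 9)) = 95*(69 + 1/81) = 95*(5590/81) = 531050/81 ≈ 6556.2)
-97*(w(1, 13) + f) = -97*(13 + 531050/81) = -97*532103/81 = -51613991/81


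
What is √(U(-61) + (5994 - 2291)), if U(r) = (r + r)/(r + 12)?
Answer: √181569/7 ≈ 60.873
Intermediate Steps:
U(r) = 2*r/(12 + r) (U(r) = (2*r)/(12 + r) = 2*r/(12 + r))
√(U(-61) + (5994 - 2291)) = √(2*(-61)/(12 - 61) + (5994 - 2291)) = √(2*(-61)/(-49) + 3703) = √(2*(-61)*(-1/49) + 3703) = √(122/49 + 3703) = √(181569/49) = √181569/7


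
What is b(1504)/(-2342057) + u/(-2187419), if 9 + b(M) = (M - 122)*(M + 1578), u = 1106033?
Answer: -11907298887866/5123059980883 ≈ -2.3243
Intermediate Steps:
b(M) = -9 + (-122 + M)*(1578 + M) (b(M) = -9 + (M - 122)*(M + 1578) = -9 + (-122 + M)*(1578 + M))
b(1504)/(-2342057) + u/(-2187419) = (-192525 + 1504² + 1456*1504)/(-2342057) + 1106033/(-2187419) = (-192525 + 2262016 + 2189824)*(-1/2342057) + 1106033*(-1/2187419) = 4259315*(-1/2342057) - 1106033/2187419 = -4259315/2342057 - 1106033/2187419 = -11907298887866/5123059980883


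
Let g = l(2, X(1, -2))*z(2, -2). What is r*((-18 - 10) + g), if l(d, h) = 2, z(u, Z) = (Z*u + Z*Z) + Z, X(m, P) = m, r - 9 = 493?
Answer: -16064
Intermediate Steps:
r = 502 (r = 9 + 493 = 502)
z(u, Z) = Z + Z**2 + Z*u (z(u, Z) = (Z*u + Z**2) + Z = (Z**2 + Z*u) + Z = Z + Z**2 + Z*u)
g = -4 (g = 2*(-2*(1 - 2 + 2)) = 2*(-2*1) = 2*(-2) = -4)
r*((-18 - 10) + g) = 502*((-18 - 10) - 4) = 502*(-28 - 4) = 502*(-32) = -16064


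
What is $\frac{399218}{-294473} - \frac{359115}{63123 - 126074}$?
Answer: $\frac{80618499077}{18537369823} \approx 4.349$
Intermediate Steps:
$\frac{399218}{-294473} - \frac{359115}{63123 - 126074} = 399218 \left(- \frac{1}{294473}\right) - \frac{359115}{-62951} = - \frac{399218}{294473} - - \frac{359115}{62951} = - \frac{399218}{294473} + \frac{359115}{62951} = \frac{80618499077}{18537369823}$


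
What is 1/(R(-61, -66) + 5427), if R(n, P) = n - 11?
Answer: 1/5355 ≈ 0.00018674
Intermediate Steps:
R(n, P) = -11 + n
1/(R(-61, -66) + 5427) = 1/((-11 - 61) + 5427) = 1/(-72 + 5427) = 1/5355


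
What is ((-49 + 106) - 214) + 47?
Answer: -110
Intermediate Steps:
((-49 + 106) - 214) + 47 = (57 - 214) + 47 = -157 + 47 = -110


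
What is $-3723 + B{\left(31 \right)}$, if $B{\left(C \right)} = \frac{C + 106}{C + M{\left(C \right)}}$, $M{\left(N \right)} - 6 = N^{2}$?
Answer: $- \frac{3715417}{998} \approx -3722.9$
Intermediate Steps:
$M{\left(N \right)} = 6 + N^{2}$
$B{\left(C \right)} = \frac{106 + C}{6 + C + C^{2}}$ ($B{\left(C \right)} = \frac{C + 106}{C + \left(6 + C^{2}\right)} = \frac{106 + C}{6 + C + C^{2}}$)
$-3723 + B{\left(31 \right)} = -3723 + \frac{106 + 31}{6 + 31 + 31^{2}} = -3723 + \frac{1}{6 + 31 + 961} \cdot 137 = -3723 + \frac{1}{998} \cdot 137 = -3723 + \frac{137}{998} = - \frac{3715417}{998}$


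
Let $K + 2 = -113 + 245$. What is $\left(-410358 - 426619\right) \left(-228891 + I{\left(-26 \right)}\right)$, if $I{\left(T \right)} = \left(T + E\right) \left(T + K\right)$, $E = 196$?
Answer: $176778749147$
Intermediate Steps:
$K = 130$ ($K = -2 + \left(-113 + 245\right) = -2 + 132 = 130$)
$I{\left(T \right)} = \left(130 + T\right) \left(196 + T\right)$ ($I{\left(T \right)} = \left(T + 196\right) \left(T + 130\right) = \left(196 + T\right) \left(130 + T\right) = \left(130 + T\right) \left(196 + T\right)$)
$\left(-410358 - 426619\right) \left(-228891 + I{\left(-26 \right)}\right) = \left(-410358 - 426619\right) \left(-228891 + \left(25480 + \left(-26\right)^{2} + 326 \left(-26\right)\right)\right) = - 836977 \left(-228891 + \left(25480 + 676 - 8476\right)\right) = - 836977 \left(-228891 + 17680\right) = \left(-836977\right) \left(-211211\right) = 176778749147$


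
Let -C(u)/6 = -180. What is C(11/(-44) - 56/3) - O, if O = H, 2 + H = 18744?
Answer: -17662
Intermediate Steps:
C(u) = 1080 (C(u) = -6*(-180) = 1080)
H = 18742 (H = -2 + 18744 = 18742)
O = 18742
C(11/(-44) - 56/3) - O = 1080 - 1*18742 = 1080 - 18742 = -17662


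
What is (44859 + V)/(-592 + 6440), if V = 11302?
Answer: 56161/5848 ≈ 9.6035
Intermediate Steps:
(44859 + V)/(-592 + 6440) = (44859 + 11302)/(-592 + 6440) = 56161/5848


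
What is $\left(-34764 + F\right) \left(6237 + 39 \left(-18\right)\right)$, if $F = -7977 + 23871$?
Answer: $-104445450$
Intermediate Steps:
$F = 15894$
$\left(-34764 + F\right) \left(6237 + 39 \left(-18\right)\right) = \left(-34764 + 15894\right) \left(6237 + 39 \left(-18\right)\right) = - 18870 \left(6237 - 702\right) = \left(-18870\right) 5535 = -104445450$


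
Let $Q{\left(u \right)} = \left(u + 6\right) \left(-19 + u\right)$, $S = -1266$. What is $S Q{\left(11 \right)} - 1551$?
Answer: $170625$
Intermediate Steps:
$Q{\left(u \right)} = \left(-19 + u\right) \left(6 + u\right)$ ($Q{\left(u \right)} = \left(6 + u\right) \left(-19 + u\right) = \left(-19 + u\right) \left(6 + u\right)$)
$S Q{\left(11 \right)} - 1551 = - 1266 \left(-114 + 11^{2} - 143\right) - 1551 = - 1266 \left(-114 + 121 - 143\right) - 1551 = \left(-1266\right) \left(-136\right) - 1551 = 172176 - 1551 = 170625$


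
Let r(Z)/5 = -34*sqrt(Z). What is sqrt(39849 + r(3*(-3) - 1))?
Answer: sqrt(39849 - 170*I*sqrt(10)) ≈ 199.63 - 1.346*I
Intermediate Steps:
r(Z) = -170*sqrt(Z) (r(Z) = 5*(-34*sqrt(Z)) = -170*sqrt(Z))
sqrt(39849 + r(3*(-3) - 1)) = sqrt(39849 - 170*sqrt(3*(-3) - 1)) = sqrt(39849 - 170*sqrt(-9 - 1)) = sqrt(39849 - 170*I*sqrt(10))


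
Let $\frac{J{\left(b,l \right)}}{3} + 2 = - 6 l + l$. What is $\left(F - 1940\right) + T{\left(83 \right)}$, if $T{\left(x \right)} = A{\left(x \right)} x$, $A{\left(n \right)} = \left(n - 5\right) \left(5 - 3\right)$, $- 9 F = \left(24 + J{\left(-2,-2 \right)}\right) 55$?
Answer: $\frac{32144}{3} \approx 10715.0$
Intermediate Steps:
$J{\left(b,l \right)} = -6 - 15 l$ ($J{\left(b,l \right)} = -6 + 3 \left(- 6 l + l\right) = -6 + 3 \left(- 5 l\right) = -6 - 15 l$)
$F = - \frac{880}{3}$ ($F = - \frac{\left(24 - -24\right) 55}{9} = - \frac{\left(24 + \left(-6 + 30\right)\right) 55}{9} = - \frac{\left(24 + 24\right) 55}{9} = - \frac{48 \cdot 55}{9} = \left(- \frac{1}{9}\right) 2640 = - \frac{880}{3} \approx -293.33$)
$A{\left(n \right)} = -10 + 2 n$ ($A{\left(n \right)} = \left(-5 + n\right) 2 = -10 + 2 n$)
$T{\left(x \right)} = x \left(-10 + 2 x\right)$ ($T{\left(x \right)} = \left(-10 + 2 x\right) x = x \left(-10 + 2 x\right)$)
$\left(F - 1940\right) + T{\left(83 \right)} = \left(- \frac{880}{3} - 1940\right) + 2 \cdot 83 \left(-5 + 83\right) = - \frac{6700}{3} + 2 \cdot 83 \cdot 78 = - \frac{6700}{3} + 12948 = \frac{32144}{3}$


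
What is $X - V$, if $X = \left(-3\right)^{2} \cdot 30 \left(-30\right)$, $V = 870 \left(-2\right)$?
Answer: $-6360$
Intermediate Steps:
$V = -1740$
$X = -8100$ ($X = 9 \cdot 30 \left(-30\right) = 270 \left(-30\right) = -8100$)
$X - V = -8100 - -1740 = -8100 + 1740 = -6360$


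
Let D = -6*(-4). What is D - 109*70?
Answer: -7606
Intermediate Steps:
D = 24
D - 109*70 = 24 - 109*70 = 24 - 7630 = -7606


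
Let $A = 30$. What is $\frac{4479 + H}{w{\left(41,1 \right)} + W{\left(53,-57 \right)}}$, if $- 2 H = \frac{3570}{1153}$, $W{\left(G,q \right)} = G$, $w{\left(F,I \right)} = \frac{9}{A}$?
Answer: $\frac{51625020}{614549} \approx 84.005$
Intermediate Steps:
$w{\left(F,I \right)} = \frac{3}{10}$ ($w{\left(F,I \right)} = \frac{9}{30} = 9 \cdot \frac{1}{30} = \frac{3}{10}$)
$H = - \frac{1785}{1153}$ ($H = - \frac{3570 \cdot \frac{1}{1153}}{2} = \left(- \frac{1}{2}\right) \frac{3570}{1153} = - \frac{1785}{1153} \approx -1.5481$)
$\frac{4479 + H}{w{\left(41,1 \right)} + W{\left(53,-57 \right)}} = \frac{4479 - \frac{1785}{1153}}{\frac{3}{10} + 53} = \frac{5162502}{1153 \cdot \frac{533}{10}} = \frac{5162502}{1153} \cdot \frac{10}{533} = \frac{51625020}{614549}$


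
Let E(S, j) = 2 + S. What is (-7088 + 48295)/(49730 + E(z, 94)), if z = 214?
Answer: 41207/49946 ≈ 0.82503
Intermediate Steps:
(-7088 + 48295)/(49730 + E(z, 94)) = (-7088 + 48295)/(49730 + (2 + 214)) = 41207/(49730 + 216) = 41207/49946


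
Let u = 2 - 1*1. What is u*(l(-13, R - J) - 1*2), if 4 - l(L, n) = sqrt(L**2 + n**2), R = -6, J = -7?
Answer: 2 - sqrt(170) ≈ -11.038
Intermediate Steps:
l(L, n) = 4 - sqrt(L**2 + n**2)
u = 1 (u = 2 - 1 = 1)
u*(l(-13, R - J) - 1*2) = 1*((4 - sqrt((-13)**2 + (-6 - 1*(-7))**2)) - 1*2) = 1*((4 - sqrt(169 + (-6 + 7)**2)) - 2) = 1*((4 - sqrt(169 + 1**2)) - 2) = 1*((4 - sqrt(169 + 1)) - 2) = 1*((4 - sqrt(170)) - 2) = 1*(2 - sqrt(170)) = 2 - sqrt(170)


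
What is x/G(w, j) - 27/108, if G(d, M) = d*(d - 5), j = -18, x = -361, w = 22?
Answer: -909/748 ≈ -1.2152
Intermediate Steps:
G(d, M) = d*(-5 + d)
x/G(w, j) - 27/108 = -361*1/(22*(-5 + 22)) - 27/108 = -361/(22*17) - 27*1/108 = -361/374 - ¼ = -909/748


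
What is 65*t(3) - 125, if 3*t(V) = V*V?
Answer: 70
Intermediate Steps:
t(V) = V**2/3 (t(V) = (V*V)/3 = V**2/3)
65*t(3) - 125 = 65*((1/3)*3**2) - 125 = 65*((1/3)*9) - 125 = 65*3 - 125 = 195 - 125 = 70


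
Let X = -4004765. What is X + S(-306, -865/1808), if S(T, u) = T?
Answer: -4005071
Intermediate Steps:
X + S(-306, -865/1808) = -4004765 - 306 = -4005071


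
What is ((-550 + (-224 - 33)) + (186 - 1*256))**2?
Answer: 769129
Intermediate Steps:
((-550 + (-224 - 33)) + (186 - 1*256))**2 = ((-550 - 257) + (186 - 256))**2 = (-807 - 70)**2 = (-877)**2 = 769129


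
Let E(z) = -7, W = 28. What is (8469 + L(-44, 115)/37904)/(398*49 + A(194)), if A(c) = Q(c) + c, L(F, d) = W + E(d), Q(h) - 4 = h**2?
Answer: 107002999/724421248 ≈ 0.14771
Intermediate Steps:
Q(h) = 4 + h**2
L(F, d) = 21 (L(F, d) = 28 - 7 = 21)
A(c) = 4 + c + c**2 (A(c) = (4 + c**2) + c = 4 + c + c**2)
(8469 + L(-44, 115)/37904)/(398*49 + A(194)) = (8469 + 21/37904)/(398*49 + (4 + 194 + 194**2)) = (8469 + 21*(1/37904))/(19502 + (4 + 194 + 37636)) = (8469 + 21/37904)/(19502 + 37834) = (321008997/37904)/57336 = (321008997/37904)*(1/57336) = 107002999/724421248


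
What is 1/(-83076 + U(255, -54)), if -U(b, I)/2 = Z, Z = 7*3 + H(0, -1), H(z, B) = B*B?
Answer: -1/83120 ≈ -1.2031e-5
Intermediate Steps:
H(z, B) = B**2
Z = 22 (Z = 7*3 + (-1)**2 = 21 + 1 = 22)
U(b, I) = -44 (U(b, I) = -2*22 = -44)
1/(-83076 + U(255, -54)) = 1/(-83076 - 44) = 1/(-83120) = -1/83120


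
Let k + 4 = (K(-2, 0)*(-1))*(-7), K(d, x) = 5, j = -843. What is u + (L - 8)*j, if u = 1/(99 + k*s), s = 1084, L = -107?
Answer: 3267337336/33703 ≈ 96945.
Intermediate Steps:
k = 31 (k = -4 + (5*(-1))*(-7) = -4 - 5*(-7) = -4 + 35 = 31)
u = 1/33703 (u = 1/(99 + 31*1084) = 1/(99 + 33604) = 1/33703 ≈ 2.9671e-5)
u + (L - 8)*j = 1/33703 + (-107 - 8)*(-843) = 1/33703 - 115*(-843) = 1/33703 + 96945 = 3267337336/33703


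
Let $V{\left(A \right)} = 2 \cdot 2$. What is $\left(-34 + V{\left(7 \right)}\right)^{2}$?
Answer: $900$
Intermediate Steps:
$V{\left(A \right)} = 4$
$\left(-34 + V{\left(7 \right)}\right)^{2} = \left(-34 + 4\right)^{2} = \left(-30\right)^{2} = 900$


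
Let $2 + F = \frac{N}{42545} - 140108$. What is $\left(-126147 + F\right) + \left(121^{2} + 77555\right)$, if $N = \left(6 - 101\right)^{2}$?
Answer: $- \frac{1481083244}{8509} \approx -1.7406 \cdot 10^{5}$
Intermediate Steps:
$N = 9025$ ($N = \left(-95\right)^{2} = 9025$)
$F = - \frac{1192194185}{8509}$ ($F = -2 - \left(140108 - \frac{9025}{42545}\right) = -2 + \left(9025 \cdot \frac{1}{42545} - 140108\right) = -2 + \left(\frac{1805}{8509} - 140108\right) = -2 - \frac{1192177167}{8509} = - \frac{1192194185}{8509} \approx -1.4011 \cdot 10^{5}$)
$\left(-126147 + F\right) + \left(121^{2} + 77555\right) = \left(-126147 - \frac{1192194185}{8509}\right) + \left(121^{2} + 77555\right) = - \frac{2265579008}{8509} + \left(14641 + 77555\right) = - \frac{2265579008}{8509} + 92196 = - \frac{1481083244}{8509}$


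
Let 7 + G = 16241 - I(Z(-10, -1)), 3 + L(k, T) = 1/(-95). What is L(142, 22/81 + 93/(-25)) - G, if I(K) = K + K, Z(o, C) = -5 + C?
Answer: -1543656/95 ≈ -16249.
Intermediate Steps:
I(K) = 2*K
L(k, T) = -286/95 (L(k, T) = -3 + 1/(-95) = -3 - 1/95 = -286/95)
G = 16246 (G = -7 + (16241 - 2*(-5 - 1)) = -7 + (16241 - 2*(-6)) = -7 + (16241 - 1*(-12)) = -7 + (16241 + 12) = -7 + 16253 = 16246)
L(142, 22/81 + 93/(-25)) - G = -286/95 - 1*16246 = -286/95 - 16246 = -1543656/95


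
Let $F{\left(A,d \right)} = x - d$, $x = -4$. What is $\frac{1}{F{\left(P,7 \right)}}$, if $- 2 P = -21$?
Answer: $- \frac{1}{11} \approx -0.090909$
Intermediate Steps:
$P = \frac{21}{2}$ ($P = \left(- \frac{1}{2}\right) \left(-21\right) = \frac{21}{2} \approx 10.5$)
$F{\left(A,d \right)} = -4 - d$
$\frac{1}{F{\left(P,7 \right)}} = \frac{1}{-4 - 7} = \frac{1}{-11} = - \frac{1}{11}$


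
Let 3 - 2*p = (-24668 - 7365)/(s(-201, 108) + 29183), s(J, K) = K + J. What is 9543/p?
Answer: 555211740/119303 ≈ 4653.8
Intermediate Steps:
s(J, K) = J + K
p = 119303/58180 (p = 3/2 - (-24668 - 7365)/(2*((-201 + 108) + 29183)) = 3/2 - (-32033)/(2*(-93 + 29183)) = 3/2 - (-32033)/(2*29090) = 3/2 - ½*(-32033/29090) = 3/2 + 32033/58180 = 119303/58180 ≈ 2.0506)
9543/p = 9543/(119303/58180) = 9543*(58180/119303) = 555211740/119303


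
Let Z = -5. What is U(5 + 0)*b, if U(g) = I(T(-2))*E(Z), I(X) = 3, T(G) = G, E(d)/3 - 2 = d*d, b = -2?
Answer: -486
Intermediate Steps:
E(d) = 6 + 3*d² (E(d) = 6 + 3*(d*d) = 6 + 3*d²)
U(g) = 243 (U(g) = 3*(6 + 3*(-5)²) = 3*(6 + 3*25) = 3*(6 + 75) = 3*81 = 243)
U(5 + 0)*b = 243*(-2) = -486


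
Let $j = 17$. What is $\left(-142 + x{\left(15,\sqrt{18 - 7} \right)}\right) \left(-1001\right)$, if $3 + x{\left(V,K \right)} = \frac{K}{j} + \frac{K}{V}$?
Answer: $145145 - \frac{32032 \sqrt{11}}{255} \approx 1.4473 \cdot 10^{5}$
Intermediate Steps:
$x{\left(V,K \right)} = -3 + \frac{K}{17} + \frac{K}{V}$ ($x{\left(V,K \right)} = -3 + \left(\frac{K}{17} + \frac{K}{V}\right) = -3 + \frac{K}{17} + \frac{K}{V}$)
$\left(-142 + x{\left(15,\sqrt{18 - 7} \right)}\right) \left(-1001\right) = \left(-142 + \left(-3 + \frac{\sqrt{18 - 7}}{17} + \frac{\sqrt{18 - 7}}{15}\right)\right) \left(-1001\right) = \left(-142 + \left(-3 + \frac{\sqrt{11}}{17} + \sqrt{11} \cdot \frac{1}{15}\right)\right) \left(-1001\right) = \left(-142 + \left(-3 + \frac{\sqrt{11}}{17} + \frac{\sqrt{11}}{15}\right)\right) \left(-1001\right) = \left(-142 - \left(3 - \frac{32 \sqrt{11}}{255}\right)\right) \left(-1001\right) = \left(-145 + \frac{32 \sqrt{11}}{255}\right) \left(-1001\right) = 145145 - \frac{32032 \sqrt{11}}{255}$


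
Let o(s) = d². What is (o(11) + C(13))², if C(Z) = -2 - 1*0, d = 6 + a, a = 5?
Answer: 14161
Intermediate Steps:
d = 11 (d = 6 + 5 = 11)
C(Z) = -2 (C(Z) = -2 + 0 = -2)
o(s) = 121 (o(s) = 11² = 121)
(o(11) + C(13))² = (121 - 2)² = 119² = 14161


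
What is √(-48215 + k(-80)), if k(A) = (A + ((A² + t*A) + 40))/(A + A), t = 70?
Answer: 3*I*√21431/2 ≈ 219.59*I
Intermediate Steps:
k(A) = (40 + A² + 71*A)/(2*A) (k(A) = (A + ((A² + 70*A) + 40))/(A + A) = (A + (40 + A² + 70*A))/((2*A)) = (40 + A² + 71*A)*(1/(2*A)) = (40 + A² + 71*A)/(2*A))
√(-48215 + k(-80)) = √(-48215 + (½)*(40 - 80*(71 - 80))/(-80)) = √(-48215 + (½)*(-1/80)*(40 - 80*(-9))) = √(-48215 + (½)*(-1/80)*(40 + 720)) = √(-48215 + (½)*(-1/80)*760) = √(-48215 - 19/4) = √(-192879/4) = 3*I*√21431/2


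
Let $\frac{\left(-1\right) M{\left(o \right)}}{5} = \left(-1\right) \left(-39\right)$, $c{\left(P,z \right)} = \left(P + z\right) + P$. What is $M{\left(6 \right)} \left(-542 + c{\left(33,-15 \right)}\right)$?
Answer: $95745$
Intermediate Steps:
$c{\left(P,z \right)} = z + 2 P$
$M{\left(o \right)} = -195$ ($M{\left(o \right)} = - 5 \left(\left(-1\right) \left(-39\right)\right) = \left(-5\right) 39 = -195$)
$M{\left(6 \right)} \left(-542 + c{\left(33,-15 \right)}\right) = - 195 \left(-542 + \left(-15 + 2 \cdot 33\right)\right) = - 195 \left(-542 + \left(-15 + 66\right)\right) = - 195 \left(-542 + 51\right) = \left(-195\right) \left(-491\right) = 95745$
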